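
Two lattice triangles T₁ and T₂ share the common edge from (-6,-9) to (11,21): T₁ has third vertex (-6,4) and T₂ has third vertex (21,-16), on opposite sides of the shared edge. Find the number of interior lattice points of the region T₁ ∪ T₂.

560

The union is the simple quadrilateral with vertices (-6,-9), (-6,4), (11,21), (21,-16) in order.
The shoelace formula gives twice the area as |[(-6)·4 − (-6)·(-9)] + [(-6)·21 − 11·4] + [11·(-16) − 21·21] + [21·(-9) − (-6)·(-16)]| = 1150, so the area is 575.
The number of boundary lattice points is Σ gcd(|Δx|,|Δy|) = gcd(0,13) + gcd(17,17) + gcd(10,37) + gcd(27,7) = 13+17+1+1 = 32.
By Pick's theorem I = A − B/2 + 1 = 575 − 32/2 + 1 = 560.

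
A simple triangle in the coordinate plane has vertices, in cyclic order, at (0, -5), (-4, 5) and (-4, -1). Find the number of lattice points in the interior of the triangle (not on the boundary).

By the shoelace formula, twice the signed area is |(0·5 − (-4)·(-5)) + ((-4)·(-1) − (-4)·5) + ((-4)·(-5) − 0·(-1))| = 24, so the area is 12.
The number of boundary lattice points is Σ gcd(|Δx|,|Δy|) = gcd(4,10) + gcd(0,6) + gcd(4,4) = 2+6+4 = 12.
Pick's theorem gives I = A − B/2 + 1 = 12 − 12/2 + 1 = 7.

7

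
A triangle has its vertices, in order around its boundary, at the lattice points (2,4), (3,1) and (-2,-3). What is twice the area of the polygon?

Using the shoelace formula, 2A = |[2·1 − 3·4] + [3·(-3) − (-2)·1] + [(-2)·4 − 2·(-3)]| = 19, so the area is 19/2.

19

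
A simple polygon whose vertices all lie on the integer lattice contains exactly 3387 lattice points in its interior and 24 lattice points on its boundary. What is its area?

3398

By Pick's theorem, A = I + B/2 − 1 = 3387 + 24/2 − 1 = 3398.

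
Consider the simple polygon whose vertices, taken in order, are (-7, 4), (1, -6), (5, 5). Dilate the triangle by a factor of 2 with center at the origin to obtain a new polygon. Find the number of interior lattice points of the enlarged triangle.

Using the shoelace formula, 2A = |((-7)·(-6) − 1·4) + (1·5 − 5·(-6)) + (5·4 − (-7)·5)| = 128, so the area is 64.
The number of boundary lattice points is Σ gcd(|Δx|,|Δy|) = gcd(8,10) + gcd(4,11) + gcd(12,1) = 2+1+1 = 4.
Scaling by 2 multiplies the area by 2² = 4 (so the new area is 256) and multiplies the boundary lattice-point count by 2, giving 8.
By Pick's theorem, the interior count of the dilated polygon is 256 − 8/2 + 1 = 253.

253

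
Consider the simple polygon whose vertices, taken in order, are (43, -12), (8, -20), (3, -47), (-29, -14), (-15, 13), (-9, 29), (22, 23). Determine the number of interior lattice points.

2738

By the shoelace formula, twice the signed area is |(43·(-20) − 8·(-12)) + (8·(-47) − 3·(-20)) + (3·(-14) − (-29)·(-47)) + ((-29)·13 − (-15)·(-14)) + ((-15)·29 − (-9)·13) + ((-9)·23 − 22·29) + (22·(-12) − 43·23)| = 5488, so the area is 2744.
Summing gcd(|Δx|,|Δy|) over the edges gives the boundary count: gcd(35,8) + gcd(5,27) + gcd(32,33) + gcd(14,27) + gcd(6,16) + gcd(31,6) + gcd(21,35) = 1+1+1+1+2+1+7 = 14.
Pick's theorem gives I = A − B/2 + 1 = 2744 − 14/2 + 1 = 2738.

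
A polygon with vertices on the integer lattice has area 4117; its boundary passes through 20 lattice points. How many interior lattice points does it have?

4108

From Pick's theorem, I = A − B/2 + 1 = 4117 − 20/2 + 1 = 4108.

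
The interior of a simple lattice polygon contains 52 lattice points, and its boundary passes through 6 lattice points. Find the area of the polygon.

54

Pick's theorem states A = I + B/2 − 1, so A = 52 + 6/2 − 1 = 54.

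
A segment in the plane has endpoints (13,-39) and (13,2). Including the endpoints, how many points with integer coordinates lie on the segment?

The number of lattice points on a segment between lattice points is gcd(|Δx|,|Δy|) + 1 = gcd(0,41) + 1 = 41 + 1 = 42.

42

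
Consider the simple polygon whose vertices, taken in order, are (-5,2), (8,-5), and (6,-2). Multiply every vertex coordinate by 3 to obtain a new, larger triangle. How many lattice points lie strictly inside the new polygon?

The shoelace formula gives twice the area as |[(-5)·(-5) − 8·2] + [8·(-2) − 6·(-5)] + [6·2 − (-5)·(-2)]| = 25, so the area is 25/2.
The number of boundary lattice points is Σ gcd(|Δx|,|Δy|) = gcd(13,7) + gcd(2,3) + gcd(11,4) = 1+1+1 = 3.
Scaling by 3 multiplies the area by 3² = 9 (so the new area is 225/2) and multiplies the boundary lattice-point count by 3, giving 9.
By Pick's theorem, the interior count of the dilated polygon is 225/2 − 9/2 + 1 = 109.

109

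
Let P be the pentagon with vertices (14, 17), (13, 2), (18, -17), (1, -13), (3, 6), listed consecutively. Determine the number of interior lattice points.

321

The shoelace formula gives twice the area as |(14·2 − 13·17) + (13·(-17) − 18·2) + (18·(-13) − 1·(-17)) + (1·6 − 3·(-13)) + (3·17 − 14·6)| = 655, so the area is 655/2.
Along each edge there are gcd(|Δx|,|Δy|)+1 lattice points, so counting each shared vertex once the boundary has gcd(1,15) + gcd(5,19) + gcd(17,4) + gcd(2,19) + gcd(11,11) = 1+1+1+1+11 = 15.
By Pick's theorem A = I + B/2 − 1, so I = 655/2 − 15/2 + 1 = 321.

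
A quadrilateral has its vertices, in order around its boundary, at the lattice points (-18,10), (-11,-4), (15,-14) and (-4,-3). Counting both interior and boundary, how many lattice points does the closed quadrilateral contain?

By the shoelace formula, twice the signed area is |[(-18)·(-4) − (-11)·10] + [(-11)·(-14) − 15·(-4)] + [15·(-3) − (-4)·(-14)] + [(-4)·10 − (-18)·(-3)]| = 201, so the area is 100.5.
Along each edge there are gcd(|Δx|,|Δy|)+1 lattice points, so counting each shared vertex once the boundary has gcd(7,14) + gcd(26,10) + gcd(19,11) + gcd(14,13) = 7+2+1+1 = 11.
Pick's theorem gives I = A − B/2 + 1 = 100.5 − 11/2 + 1 = 96, so the closed region contains I + B = 96 + 11 = 107 lattice points.

107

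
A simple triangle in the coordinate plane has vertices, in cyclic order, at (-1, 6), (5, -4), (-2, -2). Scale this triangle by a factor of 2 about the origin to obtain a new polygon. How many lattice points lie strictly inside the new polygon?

113

By the shoelace formula, twice the signed area is |[(-1)·(-4) − 5·6] + [5·(-2) − (-2)·(-4)] + [(-2)·6 − (-1)·(-2)]| = 58, so the area is 29.
The number of boundary lattice points is Σ gcd(|Δx|,|Δy|) = gcd(6,10) + gcd(7,2) + gcd(1,8) = 2+1+1 = 4.
Scaling by 2 multiplies the area by 2² = 4 (so the new area is 116) and multiplies the boundary lattice-point count by 2, giving 8.
By Pick's theorem, the interior count of the dilated polygon is 116 − 8/2 + 1 = 113.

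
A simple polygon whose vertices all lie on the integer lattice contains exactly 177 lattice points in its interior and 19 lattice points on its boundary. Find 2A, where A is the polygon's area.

By Pick's theorem, A = I + B/2 − 1 = 177 + 19/2 − 1 = 371/2.
Hence 2A = 371.

371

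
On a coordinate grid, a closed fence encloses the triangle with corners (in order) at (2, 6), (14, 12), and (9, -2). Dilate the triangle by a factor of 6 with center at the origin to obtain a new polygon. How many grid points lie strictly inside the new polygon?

The shoelace formula gives twice the area as |[2·12 − 14·6] + [14·(-2) − 9·12] + [9·6 − 2·(-2)]| = 138, so the area is 69.
The number of boundary lattice points is Σ gcd(|Δx|,|Δy|) = gcd(12,6) + gcd(5,14) + gcd(7,8) = 6+1+1 = 8.
Scaling by 6 multiplies the area by 6² = 36 (so the new area is 2484) and multiplies the boundary lattice-point count by 6, giving 48.
By Pick's theorem, the interior count of the dilated polygon is 2484 − 48/2 + 1 = 2461.

2461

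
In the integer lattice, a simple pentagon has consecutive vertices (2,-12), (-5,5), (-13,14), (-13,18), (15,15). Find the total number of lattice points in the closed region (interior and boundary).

396

By the shoelace formula, twice the signed area is |[2·5 − (-5)·(-12)] + [(-5)·14 − (-13)·5] + [(-13)·18 − (-13)·14] + [(-13)·15 − 15·18] + [15·(-12) − 2·15]| = 782, so the area is 391.
Summing gcd(|Δx|,|Δy|) over the edges gives the boundary count: gcd(7,17) + gcd(8,9) + gcd(0,4) + gcd(28,3) + gcd(13,27) = 1+1+4+1+1 = 8.
Pick's theorem gives I = A − B/2 + 1 = 391 − 8/2 + 1 = 388, so the closed region contains I + B = 388 + 8 = 396 lattice points.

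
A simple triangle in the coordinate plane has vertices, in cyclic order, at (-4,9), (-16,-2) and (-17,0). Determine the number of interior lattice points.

Using the shoelace formula, 2A = |((-4)·(-2) − (-16)·9) + ((-16)·0 − (-17)·(-2)) + ((-17)·9 − (-4)·0)| = 35, so the area is 17.5.
The number of boundary lattice points is Σ gcd(|Δx|,|Δy|) = gcd(12,11) + gcd(1,2) + gcd(13,9) = 1+1+1 = 3.
Pick's theorem gives I = A − B/2 + 1 = 17.5 − 3/2 + 1 = 17.

17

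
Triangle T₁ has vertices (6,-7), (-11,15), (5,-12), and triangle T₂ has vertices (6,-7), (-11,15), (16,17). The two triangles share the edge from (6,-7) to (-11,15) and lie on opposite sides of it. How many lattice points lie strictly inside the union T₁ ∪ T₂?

366

The union is the simple quadrilateral with vertices (6,-7), (5,-12), (-11,15), (16,17) in order.
Using the shoelace formula, 2A = |[6·(-12) − 5·(-7)] + [5·15 − (-11)·(-12)] + [(-11)·17 − 16·15] + [16·(-7) − 6·17]| = 735, so the area is 735/2.
Summing gcd(|Δx|,|Δy|) over the edges gives the boundary count: gcd(1,5) + gcd(16,27) + gcd(27,2) + gcd(10,24) = 1+1+1+2 = 5.
By Pick's theorem I = A − B/2 + 1 = 735/2 − 5/2 + 1 = 366.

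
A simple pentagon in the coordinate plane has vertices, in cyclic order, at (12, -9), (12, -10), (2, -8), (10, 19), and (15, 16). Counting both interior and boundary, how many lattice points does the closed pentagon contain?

215

Using the shoelace formula, 2A = |(12·(-10) − 12·(-9)) + (12·(-8) − 2·(-10)) + (2·19 − 10·(-8)) + (10·16 − 15·19) + (15·(-9) − 12·16)| = 422, so the area is 211.
Along each edge there are gcd(|Δx|,|Δy|)+1 lattice points, so counting each shared vertex once the boundary has gcd(0,1) + gcd(10,2) + gcd(8,27) + gcd(5,3) + gcd(3,25) = 1+2+1+1+1 = 6.
Pick's theorem gives I = A − B/2 + 1 = 211 − 6/2 + 1 = 209, so the closed region contains I + B = 209 + 6 = 215 lattice points.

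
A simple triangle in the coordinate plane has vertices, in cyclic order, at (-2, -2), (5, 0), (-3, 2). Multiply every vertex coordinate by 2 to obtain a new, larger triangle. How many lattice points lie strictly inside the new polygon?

57

By the shoelace formula, twice the signed area is |[(-2)·0 − 5·(-2)] + [5·2 − (-3)·0] + [(-3)·(-2) − (-2)·2]| = 30, so the area is 15.
Along each edge there are gcd(|Δx|,|Δy|)+1 lattice points, so counting each shared vertex once the boundary has gcd(7,2) + gcd(8,2) + gcd(1,4) = 1+2+1 = 4.
Scaling by 2 multiplies the area by 2² = 4 (so the new area is 60) and multiplies the boundary lattice-point count by 2, giving 8.
By Pick's theorem, the interior count of the dilated polygon is 60 − 8/2 + 1 = 57.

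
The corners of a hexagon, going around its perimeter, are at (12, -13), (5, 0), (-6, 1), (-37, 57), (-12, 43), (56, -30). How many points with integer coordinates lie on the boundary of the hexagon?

Along each edge there are gcd(|Δx|,|Δy|)+1 lattice points, so counting each shared vertex once the boundary has gcd(7,13) + gcd(11,1) + gcd(31,56) + gcd(25,14) + gcd(68,73) + gcd(44,17) = 1+1+1+1+1+1 = 6.

6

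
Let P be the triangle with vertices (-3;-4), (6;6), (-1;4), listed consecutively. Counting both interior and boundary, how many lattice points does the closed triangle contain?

29

By the shoelace formula, twice the signed area is |[(-3)·6 − 6·(-4)] + [6·4 − (-1)·6] + [(-1)·(-4) − (-3)·4]| = 52, so the area is 26.
Along each edge there are gcd(|Δx|,|Δy|)+1 lattice points, so counting each shared vertex once the boundary has gcd(9,10) + gcd(7,2) + gcd(2,8) = 1+1+2 = 4.
Pick's theorem gives I = A − B/2 + 1 = 26 − 4/2 + 1 = 25, so the closed region contains I + B = 25 + 4 = 29 lattice points.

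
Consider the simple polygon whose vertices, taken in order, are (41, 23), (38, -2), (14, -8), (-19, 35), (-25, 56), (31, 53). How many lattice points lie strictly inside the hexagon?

2792

By the shoelace formula, twice the signed area is |(41·(-2) − 38·23) + (38·(-8) − 14·(-2)) + (14·35 − (-19)·(-8)) + ((-19)·56 − (-25)·35) + ((-25)·53 − 31·56) + (31·23 − 41·53)| = 5604, so the area is 2802.
Summing gcd(|Δx|,|Δy|) over the edges gives the boundary count: gcd(3,25) + gcd(24,6) + gcd(33,43) + gcd(6,21) + gcd(56,3) + gcd(10,30) = 1+6+1+3+1+10 = 22.
By Pick's theorem A = I + B/2 − 1, so I = 2802 − 22/2 + 1 = 2792.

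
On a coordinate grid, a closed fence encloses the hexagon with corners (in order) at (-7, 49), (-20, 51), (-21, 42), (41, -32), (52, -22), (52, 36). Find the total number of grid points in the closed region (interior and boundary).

Using the shoelace formula, 2A = |((-7)·51 − (-20)·49) + ((-20)·42 − (-21)·51) + ((-21)·(-32) − 41·42) + (41·(-22) − 52·(-32)) + (52·36 − 52·(-22)) + (52·49 − (-7)·36)| = 6382, so the area is 3191.
Summing gcd(|Δx|,|Δy|) over the edges gives the boundary count: gcd(13,2) + gcd(1,9) + gcd(62,74) + gcd(11,10) + gcd(0,58) + gcd(59,13) = 1+1+2+1+58+1 = 64.
Pick's theorem gives I = A − B/2 + 1 = 3191 − 64/2 + 1 = 3160, so the closed region contains I + B = 3160 + 64 = 3224 lattice points.

3224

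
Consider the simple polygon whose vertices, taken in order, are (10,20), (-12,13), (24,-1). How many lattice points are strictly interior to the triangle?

The shoelace formula gives twice the area as |[10·13 − (-12)·20] + [(-12)·(-1) − 24·13] + [24·20 − 10·(-1)]| = 560, so the area is 280.
Summing gcd(|Δx|,|Δy|) over the edges gives the boundary count: gcd(22,7) + gcd(36,14) + gcd(14,21) = 1+2+7 = 10.
By Pick's theorem A = I + B/2 − 1, so I = 280 − 10/2 + 1 = 276.

276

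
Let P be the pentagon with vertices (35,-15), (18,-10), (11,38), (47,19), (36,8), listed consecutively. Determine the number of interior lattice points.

By the shoelace formula, twice the signed area is |[35·(-10) − 18·(-15)] + [18·38 − 11·(-10)] + [11·19 − 47·38] + [47·8 − 36·19] + [36·(-15) − 35·8]| = 1991, so the area is 995.5.
The number of boundary lattice points is Σ gcd(|Δx|,|Δy|) = gcd(17,5) + gcd(7,48) + gcd(36,19) + gcd(11,11) + gcd(1,23) = 1+1+1+11+1 = 15.
By Pick's theorem A = I + B/2 − 1, so I = 995.5 − 15/2 + 1 = 989.

989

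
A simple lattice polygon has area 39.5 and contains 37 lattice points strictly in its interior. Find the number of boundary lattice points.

7

Pick's theorem gives A = I + B/2 − 1, so B = 2(A − I + 1) = 2(39.5 − 37 + 1) = 7.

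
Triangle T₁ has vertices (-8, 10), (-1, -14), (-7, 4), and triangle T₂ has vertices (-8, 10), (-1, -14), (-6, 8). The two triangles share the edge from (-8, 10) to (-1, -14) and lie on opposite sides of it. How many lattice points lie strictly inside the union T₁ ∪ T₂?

22

The union is the simple quadrilateral with vertices (-8, 10), (-7, 4), (-1, -14), (-6, 8) in order.
Using the shoelace formula, 2A = |((-8)·4 − (-7)·10) + ((-7)·(-14) − (-1)·4) + ((-1)·8 − (-6)·(-14)) + ((-6)·10 − (-8)·8)| = 52, so the area is 26.
Along each edge there are gcd(|Δx|,|Δy|)+1 lattice points, so counting each shared vertex once the boundary has gcd(1,6) + gcd(6,18) + gcd(5,22) + gcd(2,2) = 1+6+1+2 = 10.
By Pick's theorem I = A − B/2 + 1 = 26 − 10/2 + 1 = 22.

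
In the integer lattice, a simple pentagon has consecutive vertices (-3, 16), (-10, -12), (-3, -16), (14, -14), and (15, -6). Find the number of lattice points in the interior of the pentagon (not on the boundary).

Using the shoelace formula, 2A = |[(-3)·(-12) − (-10)·16] + [(-10)·(-16) − (-3)·(-12)] + [(-3)·(-14) − 14·(-16)] + [14·(-6) − 15·(-14)] + [15·16 − (-3)·(-6)]| = 934, so the area is 467.
Summing gcd(|Δx|,|Δy|) over the edges gives the boundary count: gcd(7,28) + gcd(7,4) + gcd(17,2) + gcd(1,8) + gcd(18,22) = 7+1+1+1+2 = 12.
Pick's theorem gives I = A − B/2 + 1 = 467 − 12/2 + 1 = 462.

462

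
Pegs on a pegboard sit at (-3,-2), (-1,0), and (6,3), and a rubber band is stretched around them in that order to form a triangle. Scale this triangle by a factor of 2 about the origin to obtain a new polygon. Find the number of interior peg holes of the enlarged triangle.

13

By the shoelace formula, twice the signed area is |((-3)·0 − (-1)·(-2)) + ((-1)·3 − 6·0) + (6·(-2) − (-3)·3)| = 8, so the area is 4.
The number of boundary lattice points is Σ gcd(|Δx|,|Δy|) = gcd(2,2) + gcd(7,3) + gcd(9,5) = 2+1+1 = 4.
Scaling by 2 multiplies the area by 2² = 4 (so the new area is 16) and multiplies the boundary lattice-point count by 2, giving 8.
By Pick's theorem, the interior count of the dilated polygon is 16 − 8/2 + 1 = 13.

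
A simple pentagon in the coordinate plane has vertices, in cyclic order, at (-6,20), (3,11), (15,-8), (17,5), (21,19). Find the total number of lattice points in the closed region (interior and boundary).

The shoelace formula gives twice the area as |[(-6)·11 − 3·20] + [3·(-8) − 15·11] + [15·5 − 17·(-8)] + [17·19 − 21·5] + [21·20 − (-6)·19]| = 648, so the area is 324.
The number of boundary lattice points is Σ gcd(|Δx|,|Δy|) = gcd(9,9) + gcd(12,19) + gcd(2,13) + gcd(4,14) + gcd(27,1) = 9+1+1+2+1 = 14.
Pick's theorem gives I = A − B/2 + 1 = 324 − 14/2 + 1 = 318, so the closed region contains I + B = 318 + 14 = 332 lattice points.

332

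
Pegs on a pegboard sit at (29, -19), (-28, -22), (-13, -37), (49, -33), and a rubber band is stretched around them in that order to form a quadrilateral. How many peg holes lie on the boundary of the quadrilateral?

22

The number of boundary lattice points is Σ gcd(|Δx|,|Δy|) = gcd(57,3) + gcd(15,15) + gcd(62,4) + gcd(20,14) = 3+15+2+2 = 22.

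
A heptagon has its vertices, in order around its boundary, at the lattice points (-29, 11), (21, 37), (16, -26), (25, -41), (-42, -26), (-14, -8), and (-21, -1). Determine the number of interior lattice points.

Using the shoelace formula, 2A = |[(-29)·37 − 21·11] + [21·(-26) − 16·37] + [16·(-41) − 25·(-26)] + [25·(-26) − (-42)·(-41)] + [(-42)·(-8) − (-14)·(-26)] + [(-14)·(-1) − (-21)·(-8)] + [(-21)·11 − (-29)·(-1)]| = 5262, so the area is 2631.
The number of boundary lattice points is Σ gcd(|Δx|,|Δy|) = gcd(50,26) + gcd(5,63) + gcd(9,15) + gcd(67,15) + gcd(28,18) + gcd(7,7) + gcd(8,12) = 2+1+3+1+2+7+4 = 20.
Pick's theorem gives I = A − B/2 + 1 = 2631 − 20/2 + 1 = 2622.

2622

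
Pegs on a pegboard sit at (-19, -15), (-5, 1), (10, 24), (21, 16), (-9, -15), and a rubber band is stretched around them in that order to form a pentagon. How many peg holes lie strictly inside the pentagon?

438

By the shoelace formula, twice the signed area is |((-19)·1 − (-5)·(-15)) + ((-5)·24 − 10·1) + (10·16 − 21·24) + (21·(-15) − (-9)·16) + ((-9)·(-15) − (-19)·(-15))| = 889, so the area is 889/2.
Along each edge there are gcd(|Δx|,|Δy|)+1 lattice points, so counting each shared vertex once the boundary has gcd(14,16) + gcd(15,23) + gcd(11,8) + gcd(30,31) + gcd(10,0) = 2+1+1+1+10 = 15.
By Pick's theorem A = I + B/2 − 1, so I = 889/2 − 15/2 + 1 = 438.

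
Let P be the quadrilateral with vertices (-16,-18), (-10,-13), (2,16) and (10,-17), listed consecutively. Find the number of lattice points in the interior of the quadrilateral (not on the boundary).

375

Using the shoelace formula, 2A = |[(-16)·(-13) − (-10)·(-18)] + [(-10)·16 − 2·(-13)] + [2·(-17) − 10·16] + [10·(-18) − (-16)·(-17)]| = 752, so the area is 376.
Along each edge there are gcd(|Δx|,|Δy|)+1 lattice points, so counting each shared vertex once the boundary has gcd(6,5) + gcd(12,29) + gcd(8,33) + gcd(26,1) = 1+1+1+1 = 4.
By Pick's theorem A = I + B/2 − 1, so I = 376 − 4/2 + 1 = 375.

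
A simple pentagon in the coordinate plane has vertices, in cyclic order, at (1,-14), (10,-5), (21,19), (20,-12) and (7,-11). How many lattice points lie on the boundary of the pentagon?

15

Along each edge there are gcd(|Δx|,|Δy|)+1 lattice points, so counting each shared vertex once the boundary has gcd(9,9) + gcd(11,24) + gcd(1,31) + gcd(13,1) + gcd(6,3) = 9+1+1+1+3 = 15.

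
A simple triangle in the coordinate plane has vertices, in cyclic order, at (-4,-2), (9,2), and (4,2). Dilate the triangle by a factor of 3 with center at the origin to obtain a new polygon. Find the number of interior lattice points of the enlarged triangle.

Using the shoelace formula, 2A = |((-4)·2 − 9·(-2)) + (9·2 − 4·2) + (4·(-2) − (-4)·2)| = 20, so the area is 10.
The number of boundary lattice points is Σ gcd(|Δx|,|Δy|) = gcd(13,4) + gcd(5,0) + gcd(8,4) = 1+5+4 = 10.
Scaling by 3 multiplies the area by 3² = 9 (so the new area is 90) and multiplies the boundary lattice-point count by 3, giving 30.
By Pick's theorem, the interior count of the dilated polygon is 90 − 30/2 + 1 = 76.

76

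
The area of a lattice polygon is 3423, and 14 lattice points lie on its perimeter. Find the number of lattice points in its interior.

3417

From Pick's theorem, I = A − B/2 + 1 = 3423 − 14/2 + 1 = 3417.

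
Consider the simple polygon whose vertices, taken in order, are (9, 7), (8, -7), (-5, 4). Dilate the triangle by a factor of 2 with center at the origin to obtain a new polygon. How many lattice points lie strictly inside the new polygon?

384

The shoelace formula gives twice the area as |(9·(-7) − 8·7) + (8·4 − (-5)·(-7)) + ((-5)·7 − 9·4)| = 193, so the area is 193/2.
Along each edge there are gcd(|Δx|,|Δy|)+1 lattice points, so counting each shared vertex once the boundary has gcd(1,14) + gcd(13,11) + gcd(14,3) = 1+1+1 = 3.
Scaling by 2 multiplies the area by 2² = 4 (so the new area is 386) and multiplies the boundary lattice-point count by 2, giving 6.
By Pick's theorem, the interior count of the dilated polygon is 386 − 6/2 + 1 = 384.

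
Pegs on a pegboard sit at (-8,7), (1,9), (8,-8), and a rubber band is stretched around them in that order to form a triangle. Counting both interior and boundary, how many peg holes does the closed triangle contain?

By the shoelace formula, twice the signed area is |((-8)·9 − 1·7) + (1·(-8) − 8·9) + (8·7 − (-8)·(-8))| = 167, so the area is 167/2.
The number of boundary lattice points is Σ gcd(|Δx|,|Δy|) = gcd(9,2) + gcd(7,17) + gcd(16,15) = 1+1+1 = 3.
Pick's theorem gives I = A − B/2 + 1 = 167/2 − 3/2 + 1 = 83, so the closed region contains I + B = 83 + 3 = 86 lattice points.

86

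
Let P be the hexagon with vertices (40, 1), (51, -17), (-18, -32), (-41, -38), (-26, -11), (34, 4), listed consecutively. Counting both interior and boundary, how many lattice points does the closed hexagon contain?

The shoelace formula gives twice the area as |(40·(-17) − 51·1) + (51·(-32) − (-18)·(-17)) + ((-18)·(-38) − (-41)·(-32)) + ((-41)·(-11) − (-26)·(-38)) + ((-26)·4 − 34·(-11)) + (34·1 − 40·4)| = 3690, so the area is 1845.
The number of boundary lattice points is Σ gcd(|Δx|,|Δy|) = gcd(11,18) + gcd(69,15) + gcd(23,6) + gcd(15,27) + gcd(60,15) + gcd(6,3) = 1+3+1+3+15+3 = 26.
Pick's theorem gives I = A − B/2 + 1 = 1845 − 26/2 + 1 = 1833, so the closed region contains I + B = 1833 + 26 = 1859 lattice points.

1859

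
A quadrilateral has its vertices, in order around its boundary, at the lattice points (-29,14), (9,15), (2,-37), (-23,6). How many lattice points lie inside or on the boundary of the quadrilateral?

959

Using the shoelace formula, 2A = |((-29)·15 − 9·14) + (9·(-37) − 2·15) + (2·6 − (-23)·(-37)) + ((-23)·14 − (-29)·6)| = 1911, so the area is 1911/2.
Along each edge there are gcd(|Δx|,|Δy|)+1 lattice points, so counting each shared vertex once the boundary has gcd(38,1) + gcd(7,52) + gcd(25,43) + gcd(6,8) = 1+1+1+2 = 5.
Pick's theorem gives I = A − B/2 + 1 = 1911/2 − 5/2 + 1 = 954, so the closed region contains I + B = 954 + 5 = 959 lattice points.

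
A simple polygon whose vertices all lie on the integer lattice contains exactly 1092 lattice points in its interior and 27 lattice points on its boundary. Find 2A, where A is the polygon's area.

By Pick's theorem, A = I + B/2 − 1 = 1092 + 27/2 − 1 = 2209/2.
Hence 2A = 2209.

2209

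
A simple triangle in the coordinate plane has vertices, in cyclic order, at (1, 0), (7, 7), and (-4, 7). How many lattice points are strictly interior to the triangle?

The shoelace formula gives twice the area as |[1·7 − 7·0] + [7·7 − (-4)·7] + [(-4)·0 − 1·7]| = 77, so the area is 77/2.
Summing gcd(|Δx|,|Δy|) over the edges gives the boundary count: gcd(6,7) + gcd(11,0) + gcd(5,7) = 1+11+1 = 13.
Pick's theorem gives I = A − B/2 + 1 = 77/2 − 13/2 + 1 = 33.

33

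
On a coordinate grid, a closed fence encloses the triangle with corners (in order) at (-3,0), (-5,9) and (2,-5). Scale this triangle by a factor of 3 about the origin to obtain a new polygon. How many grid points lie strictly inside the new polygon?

139

The shoelace formula gives twice the area as |[(-3)·9 − (-5)·0] + [(-5)·(-5) − 2·9] + [2·0 − (-3)·(-5)]| = 35, so the area is 17.5.
Along each edge there are gcd(|Δx|,|Δy|)+1 lattice points, so counting each shared vertex once the boundary has gcd(2,9) + gcd(7,14) + gcd(5,5) = 1+7+5 = 13.
Scaling by 3 multiplies the area by 3² = 9 (so the new area is 315/2) and multiplies the boundary lattice-point count by 3, giving 39.
By Pick's theorem, the interior count of the dilated polygon is 315/2 − 39/2 + 1 = 139.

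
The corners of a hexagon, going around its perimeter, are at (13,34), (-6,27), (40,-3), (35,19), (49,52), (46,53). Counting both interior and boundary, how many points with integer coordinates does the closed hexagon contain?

1168

Using the shoelace formula, 2A = |[13·27 − (-6)·34] + [(-6)·(-3) − 40·27] + [40·19 − 35·(-3)] + [35·52 − 49·19] + [49·53 − 46·52] + [46·34 − 13·53]| = 2327, so the area is 1163.5.
Summing gcd(|Δx|,|Δy|) over the edges gives the boundary count: gcd(19,7) + gcd(46,30) + gcd(5,22) + gcd(14,33) + gcd(3,1) + gcd(33,19) = 1+2+1+1+1+1 = 7.
Pick's theorem gives I = A − B/2 + 1 = 1163.5 − 7/2 + 1 = 1161, so the closed region contains I + B = 1161 + 7 = 1168 lattice points.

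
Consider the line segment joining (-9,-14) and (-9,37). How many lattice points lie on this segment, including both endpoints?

52

The number of lattice points on a segment between lattice points is gcd(|Δx|,|Δy|) + 1 = gcd(0,51) + 1 = 51 + 1 = 52.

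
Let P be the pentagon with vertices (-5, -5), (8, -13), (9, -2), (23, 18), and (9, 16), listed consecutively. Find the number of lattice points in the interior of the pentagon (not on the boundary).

322

Using the shoelace formula, 2A = |((-5)·(-13) − 8·(-5)) + (8·(-2) − 9·(-13)) + (9·18 − 23·(-2)) + (23·16 − 9·18) + (9·(-5) − (-5)·16)| = 655, so the area is 327.5.
Summing gcd(|Δx|,|Δy|) over the edges gives the boundary count: gcd(13,8) + gcd(1,11) + gcd(14,20) + gcd(14,2) + gcd(14,21) = 1+1+2+2+7 = 13.
Pick's theorem gives I = A − B/2 + 1 = 327.5 − 13/2 + 1 = 322.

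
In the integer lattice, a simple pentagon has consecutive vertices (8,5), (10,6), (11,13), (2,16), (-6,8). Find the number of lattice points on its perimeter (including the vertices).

The number of boundary lattice points is Σ gcd(|Δx|,|Δy|) = gcd(2,1) + gcd(1,7) + gcd(9,3) + gcd(8,8) + gcd(14,3) = 1+1+3+8+1 = 14.

14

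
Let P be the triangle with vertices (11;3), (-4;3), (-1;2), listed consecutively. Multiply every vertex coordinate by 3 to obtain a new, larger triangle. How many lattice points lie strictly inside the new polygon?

43

By the shoelace formula, twice the signed area is |(11·3 − (-4)·3) + ((-4)·2 − (-1)·3) + ((-1)·3 − 11·2)| = 15, so the area is 15/2.
Summing gcd(|Δx|,|Δy|) over the edges gives the boundary count: gcd(15,0) + gcd(3,1) + gcd(12,1) = 15+1+1 = 17.
Scaling by 3 multiplies the area by 3² = 9 (so the new area is 135/2) and multiplies the boundary lattice-point count by 3, giving 51.
By Pick's theorem, the interior count of the dilated polygon is 135/2 − 51/2 + 1 = 43.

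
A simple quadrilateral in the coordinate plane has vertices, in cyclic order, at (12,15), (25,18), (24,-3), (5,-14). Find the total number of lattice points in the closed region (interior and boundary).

375

The shoelace formula gives twice the area as |(12·18 − 25·15) + (25·(-3) − 24·18) + (24·(-14) − 5·(-3)) + (5·15 − 12·(-14))| = 744, so the area is 372.
The number of boundary lattice points is Σ gcd(|Δx|,|Δy|) = gcd(13,3) + gcd(1,21) + gcd(19,11) + gcd(7,29) = 1+1+1+1 = 4.
Pick's theorem gives I = A − B/2 + 1 = 372 − 4/2 + 1 = 371, so the closed region contains I + B = 371 + 4 = 375 lattice points.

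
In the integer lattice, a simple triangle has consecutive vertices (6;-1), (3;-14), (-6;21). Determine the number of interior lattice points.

110

The shoelace formula gives twice the area as |[6·(-14) − 3·(-1)] + [3·21 − (-6)·(-14)] + [(-6)·(-1) − 6·21]| = 222, so the area is 111.
The number of boundary lattice points is Σ gcd(|Δx|,|Δy|) = gcd(3,13) + gcd(9,35) + gcd(12,22) = 1+1+2 = 4.
Pick's theorem gives I = A − B/2 + 1 = 111 − 4/2 + 1 = 110.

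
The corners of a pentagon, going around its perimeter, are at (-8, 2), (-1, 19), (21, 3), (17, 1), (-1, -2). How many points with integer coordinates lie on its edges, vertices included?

9

Summing gcd(|Δx|,|Δy|) over the edges gives the boundary count: gcd(7,17) + gcd(22,16) + gcd(4,2) + gcd(18,3) + gcd(7,4) = 1+2+2+3+1 = 9.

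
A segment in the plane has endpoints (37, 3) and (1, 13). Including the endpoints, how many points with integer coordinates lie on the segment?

The number of lattice points on a segment between lattice points is gcd(|Δx|,|Δy|) + 1 = gcd(36,10) + 1 = 2 + 1 = 3.

3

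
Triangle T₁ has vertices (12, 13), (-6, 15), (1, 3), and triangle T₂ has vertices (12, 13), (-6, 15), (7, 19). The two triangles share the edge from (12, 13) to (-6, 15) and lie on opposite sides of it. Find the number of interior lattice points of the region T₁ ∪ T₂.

The union is the simple quadrilateral with vertices (12, 13), (1, 3), (-6, 15), (7, 19) in order.
The shoelace formula gives twice the area as |[12·3 − 1·13] + [1·15 − (-6)·3] + [(-6)·19 − 7·15] + [7·13 − 12·19]| = 300, so the area is 150.
Along each edge there are gcd(|Δx|,|Δy|)+1 lattice points, so counting each shared vertex once the boundary has gcd(11,10) + gcd(7,12) + gcd(13,4) + gcd(5,6) = 1+1+1+1 = 4.
By Pick's theorem I = A − B/2 + 1 = 150 − 4/2 + 1 = 149.

149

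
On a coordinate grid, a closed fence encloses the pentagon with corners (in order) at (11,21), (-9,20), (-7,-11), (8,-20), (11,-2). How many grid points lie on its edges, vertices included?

Summing gcd(|Δx|,|Δy|) over the edges gives the boundary count: gcd(20,1) + gcd(2,31) + gcd(15,9) + gcd(3,18) + gcd(0,23) = 1+1+3+3+23 = 31.

31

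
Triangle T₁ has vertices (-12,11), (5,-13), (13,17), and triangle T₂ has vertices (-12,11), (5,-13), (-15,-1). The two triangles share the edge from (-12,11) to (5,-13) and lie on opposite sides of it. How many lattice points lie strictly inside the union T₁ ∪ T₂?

485

The union is the simple quadrilateral with vertices (-12,11), (13,17), (5,-13), (-15,-1) in order.
The shoelace formula gives twice the area as |((-12)·17 − 13·11) + (13·(-13) − 5·17) + (5·(-1) − (-15)·(-13)) + ((-15)·11 − (-12)·(-1))| = 978, so the area is 489.
Along each edge there are gcd(|Δx|,|Δy|)+1 lattice points, so counting each shared vertex once the boundary has gcd(25,6) + gcd(8,30) + gcd(20,12) + gcd(3,12) = 1+2+4+3 = 10.
By Pick's theorem I = A − B/2 + 1 = 489 − 10/2 + 1 = 485.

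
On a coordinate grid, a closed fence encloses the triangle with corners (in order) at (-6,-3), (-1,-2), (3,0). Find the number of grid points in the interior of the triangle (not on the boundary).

1

By the shoelace formula, twice the signed area is |((-6)·(-2) − (-1)·(-3)) + ((-1)·0 − 3·(-2)) + (3·(-3) − (-6)·0)| = 6, so the area is 3.
The number of boundary lattice points is Σ gcd(|Δx|,|Δy|) = gcd(5,1) + gcd(4,2) + gcd(9,3) = 1+2+3 = 6.
By Pick's theorem A = I + B/2 − 1, so I = 3 − 6/2 + 1 = 1.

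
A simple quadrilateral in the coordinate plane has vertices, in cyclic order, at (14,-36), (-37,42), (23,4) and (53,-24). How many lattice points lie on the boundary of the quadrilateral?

10

Summing gcd(|Δx|,|Δy|) over the edges gives the boundary count: gcd(51,78) + gcd(60,38) + gcd(30,28) + gcd(39,12) = 3+2+2+3 = 10.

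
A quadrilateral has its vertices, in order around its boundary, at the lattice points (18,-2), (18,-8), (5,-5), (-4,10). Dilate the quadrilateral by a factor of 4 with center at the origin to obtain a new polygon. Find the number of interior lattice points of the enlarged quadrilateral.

2377

Using the shoelace formula, 2A = |(18·(-8) − 18·(-2)) + (18·(-5) − 5·(-8)) + (5·10 − (-4)·(-5)) + ((-4)·(-2) − 18·10)| = 300, so the area is 150.
Summing gcd(|Δx|,|Δy|) over the edges gives the boundary count: gcd(0,6) + gcd(13,3) + gcd(9,15) + gcd(22,12) = 6+1+3+2 = 12.
Scaling by 4 multiplies the area by 4² = 16 (so the new area is 2400) and multiplies the boundary lattice-point count by 4, giving 48.
By Pick's theorem, the interior count of the dilated polygon is 2400 − 48/2 + 1 = 2377.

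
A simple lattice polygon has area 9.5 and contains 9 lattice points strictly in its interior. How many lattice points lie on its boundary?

3

Pick's theorem gives A = I + B/2 − 1, so B = 2(A − I + 1) = 2(9.5 − 9 + 1) = 3.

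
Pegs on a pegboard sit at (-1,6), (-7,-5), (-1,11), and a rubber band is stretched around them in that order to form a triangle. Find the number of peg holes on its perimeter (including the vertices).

Along each edge there are gcd(|Δx|,|Δy|)+1 lattice points, so counting each shared vertex once the boundary has gcd(6,11) + gcd(6,16) + gcd(0,5) = 1+2+5 = 8.

8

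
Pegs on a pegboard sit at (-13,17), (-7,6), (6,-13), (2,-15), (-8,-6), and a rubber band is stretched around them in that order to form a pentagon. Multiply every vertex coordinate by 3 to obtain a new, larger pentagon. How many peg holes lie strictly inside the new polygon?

1405

Using the shoelace formula, 2A = |[(-13)·6 − (-7)·17] + [(-7)·(-13) − 6·6] + [6·(-15) − 2·(-13)] + [2·(-6) − (-8)·(-15)] + [(-8)·17 − (-13)·(-6)]| = 314, so the area is 157.
Along each edge there are gcd(|Δx|,|Δy|)+1 lattice points, so counting each shared vertex once the boundary has gcd(6,11) + gcd(13,19) + gcd(4,2) + gcd(10,9) + gcd(5,23) = 1+1+2+1+1 = 6.
Scaling by 3 multiplies the area by 3² = 9 (so the new area is 1413) and multiplies the boundary lattice-point count by 3, giving 18.
By Pick's theorem, the interior count of the dilated polygon is 1413 − 18/2 + 1 = 1405.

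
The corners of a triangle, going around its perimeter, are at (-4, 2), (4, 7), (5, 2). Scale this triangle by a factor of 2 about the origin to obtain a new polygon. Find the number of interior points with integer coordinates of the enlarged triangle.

80

Using the shoelace formula, 2A = |[(-4)·7 − 4·2] + [4·2 − 5·7] + [5·2 − (-4)·2]| = 45, so the area is 45/2.
The number of boundary lattice points is Σ gcd(|Δx|,|Δy|) = gcd(8,5) + gcd(1,5) + gcd(9,0) = 1+1+9 = 11.
Scaling by 2 multiplies the area by 2² = 4 (so the new area is 90) and multiplies the boundary lattice-point count by 2, giving 22.
By Pick's theorem, the interior count of the dilated polygon is 90 − 22/2 + 1 = 80.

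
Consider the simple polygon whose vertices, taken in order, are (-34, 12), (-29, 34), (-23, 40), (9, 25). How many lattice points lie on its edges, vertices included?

Summing gcd(|Δx|,|Δy|) over the edges gives the boundary count: gcd(5,22) + gcd(6,6) + gcd(32,15) + gcd(43,13) = 1+6+1+1 = 9.

9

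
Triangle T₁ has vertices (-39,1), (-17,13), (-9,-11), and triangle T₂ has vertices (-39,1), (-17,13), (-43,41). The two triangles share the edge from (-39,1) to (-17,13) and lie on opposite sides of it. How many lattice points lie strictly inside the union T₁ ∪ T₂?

767

The union is the simple quadrilateral with vertices (-39,1), (-9,-11), (-17,13), (-43,41) in order.
By the shoelace formula, twice the signed area is |((-39)·(-11) − (-9)·1) + ((-9)·13 − (-17)·(-11)) + ((-17)·41 − (-43)·13) + ((-43)·1 − (-39)·41)| = 1552, so the area is 776.
Along each edge there are gcd(|Δx|,|Δy|)+1 lattice points, so counting each shared vertex once the boundary has gcd(30,12) + gcd(8,24) + gcd(26,28) + gcd(4,40) = 6+8+2+4 = 20.
By Pick's theorem I = A − B/2 + 1 = 776 − 20/2 + 1 = 767.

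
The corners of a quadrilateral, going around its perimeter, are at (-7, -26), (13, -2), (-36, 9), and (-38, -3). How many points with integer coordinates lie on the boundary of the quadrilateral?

8

Summing gcd(|Δx|,|Δy|) over the edges gives the boundary count: gcd(20,24) + gcd(49,11) + gcd(2,12) + gcd(31,23) = 4+1+2+1 = 8.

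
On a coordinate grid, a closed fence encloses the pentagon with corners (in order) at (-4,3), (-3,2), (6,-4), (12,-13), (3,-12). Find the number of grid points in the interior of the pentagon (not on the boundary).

The shoelace formula gives twice the area as |((-4)·2 − (-3)·3) + ((-3)·(-4) − 6·2) + (6·(-13) − 12·(-4)) + (12·(-12) − 3·(-13)) + (3·3 − (-4)·(-12))| = 173, so the area is 86.5.
Along each edge there are gcd(|Δx|,|Δy|)+1 lattice points, so counting each shared vertex once the boundary has gcd(1,1) + gcd(9,6) + gcd(6,9) + gcd(9,1) + gcd(7,15) = 1+3+3+1+1 = 9.
Pick's theorem gives I = A − B/2 + 1 = 86.5 − 9/2 + 1 = 83.

83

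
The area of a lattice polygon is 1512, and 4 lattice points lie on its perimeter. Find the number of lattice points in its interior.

From Pick's theorem, I = A − B/2 + 1 = 1512 − 4/2 + 1 = 1511.

1511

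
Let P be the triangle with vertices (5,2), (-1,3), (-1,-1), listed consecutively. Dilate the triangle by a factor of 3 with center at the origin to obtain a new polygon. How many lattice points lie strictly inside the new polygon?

By the shoelace formula, twice the signed area is |(5·3 − (-1)·2) + ((-1)·(-1) − (-1)·3) + ((-1)·2 − 5·(-1))| = 24, so the area is 12.
Along each edge there are gcd(|Δx|,|Δy|)+1 lattice points, so counting each shared vertex once the boundary has gcd(6,1) + gcd(0,4) + gcd(6,3) = 1+4+3 = 8.
Scaling by 3 multiplies the area by 3² = 9 (so the new area is 108) and multiplies the boundary lattice-point count by 3, giving 24.
By Pick's theorem, the interior count of the dilated polygon is 108 − 24/2 + 1 = 97.

97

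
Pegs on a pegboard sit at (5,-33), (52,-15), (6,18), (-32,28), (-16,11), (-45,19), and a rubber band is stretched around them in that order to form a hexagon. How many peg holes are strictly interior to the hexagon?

2541

Using the shoelace formula, 2A = |[5·(-15) − 52·(-33)] + [52·18 − 6·(-15)] + [6·28 − (-32)·18] + [(-32)·11 − (-16)·28] + [(-16)·19 − (-45)·11] + [(-45)·(-33) − 5·19]| = 5088, so the area is 2544.
Summing gcd(|Δx|,|Δy|) over the edges gives the boundary count: gcd(47,18) + gcd(46,33) + gcd(38,10) + gcd(16,17) + gcd(29,8) + gcd(50,52) = 1+1+2+1+1+2 = 8.
Pick's theorem gives I = A − B/2 + 1 = 2544 − 8/2 + 1 = 2541.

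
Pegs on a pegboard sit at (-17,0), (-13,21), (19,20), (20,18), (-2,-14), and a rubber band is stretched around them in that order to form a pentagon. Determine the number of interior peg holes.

Using the shoelace formula, 2A = |((-17)·21 − (-13)·0) + ((-13)·20 − 19·21) + (19·18 − 20·20) + (20·(-14) − (-2)·18) + ((-2)·0 − (-17)·(-14))| = 1556, so the area is 778.
Along each edge there are gcd(|Δx|,|Δy|)+1 lattice points, so counting each shared vertex once the boundary has gcd(4,21) + gcd(32,1) + gcd(1,2) + gcd(22,32) + gcd(15,14) = 1+1+1+2+1 = 6.
Pick's theorem gives I = A − B/2 + 1 = 778 − 6/2 + 1 = 776.

776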